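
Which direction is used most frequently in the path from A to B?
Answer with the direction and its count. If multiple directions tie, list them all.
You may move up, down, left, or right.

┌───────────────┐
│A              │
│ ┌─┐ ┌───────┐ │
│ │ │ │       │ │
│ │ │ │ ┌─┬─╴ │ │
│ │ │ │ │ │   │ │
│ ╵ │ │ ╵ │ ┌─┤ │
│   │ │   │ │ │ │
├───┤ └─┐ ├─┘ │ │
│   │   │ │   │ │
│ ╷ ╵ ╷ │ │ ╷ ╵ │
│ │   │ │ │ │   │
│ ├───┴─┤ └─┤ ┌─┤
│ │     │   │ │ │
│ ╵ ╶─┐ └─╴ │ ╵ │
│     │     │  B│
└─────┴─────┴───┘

Directions: right, right, right, right, right, right, right, down, down, down, down, down, left, down, down, right
Counts: {'right': 8, 'down': 7, 'left': 1}
Most common: right (8 times)

Solution:

┌───────────────┐
│A → → → → → → ↓│
│ ┌─┐ ┌───────┐ │
│ │ │ │       │↓│
│ │ │ │ ┌─┬─╴ │ │
│ │ │ │ │ │   │↓│
│ ╵ │ │ ╵ │ ┌─┤ │
│   │ │   │ │ │↓│
├───┤ └─┐ ├─┘ │ │
│   │   │ │   │↓│
│ ╷ ╵ ╷ │ │ ╷ ╵ │
│ │   │ │ │ │↓ ↲│
│ ├───┴─┤ └─┤ ┌─┤
│ │     │   │↓│ │
│ ╵ ╶─┐ └─╴ │ ╵ │
│     │     │↳ B│
└─────┴─────┴───┘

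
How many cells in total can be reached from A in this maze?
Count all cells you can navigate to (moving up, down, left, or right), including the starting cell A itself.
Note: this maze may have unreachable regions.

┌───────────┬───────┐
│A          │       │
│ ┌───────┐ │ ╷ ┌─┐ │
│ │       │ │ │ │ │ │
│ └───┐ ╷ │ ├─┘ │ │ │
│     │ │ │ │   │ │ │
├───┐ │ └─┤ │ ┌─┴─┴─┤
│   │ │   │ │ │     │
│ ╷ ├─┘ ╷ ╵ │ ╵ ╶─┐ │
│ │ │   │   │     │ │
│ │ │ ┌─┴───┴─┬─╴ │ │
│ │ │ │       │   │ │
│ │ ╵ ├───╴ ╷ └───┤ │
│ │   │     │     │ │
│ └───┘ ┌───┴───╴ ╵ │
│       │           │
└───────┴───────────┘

Using BFS/flood-fill to find all reachable cells from A:
Maze size: 8 × 10 = 80 total cells
2 cell(s) are walled off and cannot be reached from A.
Reachable cells: 78

Reachable region (· marks reachable cells):

┌───────────┬───────┐
│A · · · · ·│· · · ·│
│ ┌───────┐ │ ╷ ┌─┐ │
│·│· · · ·│·│·│·│ │·│
│ └───┐ ╷ │ ├─┘ │ │ │
│· · ·│·│·│·│· ·│ │·│
├───┐ │ └─┤ │ ┌─┴─┴─┤
│· ·│·│· ·│·│·│· · ·│
│ ╷ ├─┘ ╷ ╵ │ ╵ ╶─┐ │
│·│·│· ·│· ·│· · ·│·│
│ │ │ ┌─┴───┴─┬─╴ │ │
│·│·│·│· · · ·│· ·│·│
│ │ ╵ ├───╴ ╷ └───┤ │
│·│· ·│· · ·│· · ·│·│
│ └───┘ ┌───┴───╴ ╵ │
│· · · ·│· · · · · ·│
└───────┴───────────┘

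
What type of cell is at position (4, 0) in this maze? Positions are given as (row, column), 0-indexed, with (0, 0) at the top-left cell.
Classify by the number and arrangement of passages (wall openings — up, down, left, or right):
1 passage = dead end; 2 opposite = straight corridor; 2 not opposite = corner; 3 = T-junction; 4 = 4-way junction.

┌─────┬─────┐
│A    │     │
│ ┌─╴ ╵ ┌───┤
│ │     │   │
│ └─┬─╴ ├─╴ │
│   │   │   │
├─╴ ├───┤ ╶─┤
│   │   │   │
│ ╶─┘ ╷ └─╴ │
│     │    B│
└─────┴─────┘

Checking cell at (4, 0):
Number of passages: 2
Cell type: corner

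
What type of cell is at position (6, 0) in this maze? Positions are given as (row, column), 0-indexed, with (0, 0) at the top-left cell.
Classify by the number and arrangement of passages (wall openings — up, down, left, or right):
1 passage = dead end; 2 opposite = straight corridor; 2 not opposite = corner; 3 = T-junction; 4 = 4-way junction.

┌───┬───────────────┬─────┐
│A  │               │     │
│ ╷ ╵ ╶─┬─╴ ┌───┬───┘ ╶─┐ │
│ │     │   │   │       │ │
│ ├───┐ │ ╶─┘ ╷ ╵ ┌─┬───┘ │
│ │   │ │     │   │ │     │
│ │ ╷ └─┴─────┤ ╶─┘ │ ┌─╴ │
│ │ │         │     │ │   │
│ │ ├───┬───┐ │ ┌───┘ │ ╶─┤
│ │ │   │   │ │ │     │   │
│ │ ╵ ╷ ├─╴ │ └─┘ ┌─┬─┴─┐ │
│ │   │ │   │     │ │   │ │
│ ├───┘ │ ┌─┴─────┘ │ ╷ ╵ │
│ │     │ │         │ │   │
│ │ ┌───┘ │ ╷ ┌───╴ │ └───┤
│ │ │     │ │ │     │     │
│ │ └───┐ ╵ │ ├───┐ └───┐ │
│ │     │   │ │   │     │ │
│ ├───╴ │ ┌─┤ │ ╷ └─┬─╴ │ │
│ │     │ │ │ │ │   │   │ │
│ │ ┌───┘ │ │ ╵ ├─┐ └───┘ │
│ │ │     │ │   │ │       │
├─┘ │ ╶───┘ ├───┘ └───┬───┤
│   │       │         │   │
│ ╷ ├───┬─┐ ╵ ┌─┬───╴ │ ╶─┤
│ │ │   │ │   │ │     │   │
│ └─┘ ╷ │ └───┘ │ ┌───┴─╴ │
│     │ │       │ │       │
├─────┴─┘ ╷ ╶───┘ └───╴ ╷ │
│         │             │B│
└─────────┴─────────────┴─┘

Checking cell at (6, 0):
Number of passages: 2
Cell type: straight corridor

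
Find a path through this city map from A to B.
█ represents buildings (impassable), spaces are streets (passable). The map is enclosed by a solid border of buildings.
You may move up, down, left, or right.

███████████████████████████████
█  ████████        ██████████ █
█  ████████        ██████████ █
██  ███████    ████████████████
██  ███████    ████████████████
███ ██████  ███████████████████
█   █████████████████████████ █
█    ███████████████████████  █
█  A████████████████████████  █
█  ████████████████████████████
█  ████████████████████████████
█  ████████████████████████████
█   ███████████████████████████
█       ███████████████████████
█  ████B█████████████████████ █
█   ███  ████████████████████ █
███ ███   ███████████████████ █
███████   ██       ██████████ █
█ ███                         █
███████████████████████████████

Finding the shortest path from A to B:
Movement: cardinal only
Path length: 12 steps
Directions: left → down → down → down → down → down → right → right → right → right → right → down

Solution:

███████████████████████████████
█  ████████        ██████████ █
█  ████████        ██████████ █
██  ███████    ████████████████
██  ███████    ████████████████
███ ██████  ███████████████████
█   █████████████████████████ █
█    ███████████████████████  █
█ ↓A████████████████████████  █
█ ↓████████████████████████████
█ ↓████████████████████████████
█ ↓████████████████████████████
█ ↓ ███████████████████████████
█ ↳→→→→↓███████████████████████
█  ████B█████████████████████ █
█   ███  ████████████████████ █
███ ███   ███████████████████ █
███████   ██       ██████████ █
█ ███                         █
███████████████████████████████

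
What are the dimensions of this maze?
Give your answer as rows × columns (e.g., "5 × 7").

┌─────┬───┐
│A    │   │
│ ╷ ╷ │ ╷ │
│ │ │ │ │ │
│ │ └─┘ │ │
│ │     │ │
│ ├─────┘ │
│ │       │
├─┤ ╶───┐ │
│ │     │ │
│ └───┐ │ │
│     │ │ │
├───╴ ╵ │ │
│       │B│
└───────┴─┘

Counting the maze dimensions:
Rows (vertical): 7
Columns (horizontal): 5
Dimensions: 7 × 5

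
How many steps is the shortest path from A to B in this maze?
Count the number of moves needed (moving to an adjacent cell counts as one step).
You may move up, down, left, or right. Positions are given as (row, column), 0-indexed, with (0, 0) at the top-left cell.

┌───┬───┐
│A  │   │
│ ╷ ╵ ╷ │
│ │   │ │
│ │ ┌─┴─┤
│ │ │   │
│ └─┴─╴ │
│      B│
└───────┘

Using BFS to find shortest path:
Start: (0, 0), End: (3, 3)
Path found:
(0,0) → (1,0) → (2,0) → (3,0) → (3,1) → (3,2) → (3,3)
Number of steps: 6

Solution:

┌───┬───┐
│A  │   │
│ ╷ ╵ ╷ │
│↓│   │ │
│ │ ┌─┴─┤
│↓│ │   │
│ └─┴─╴ │
│↳ → → B│
└───────┘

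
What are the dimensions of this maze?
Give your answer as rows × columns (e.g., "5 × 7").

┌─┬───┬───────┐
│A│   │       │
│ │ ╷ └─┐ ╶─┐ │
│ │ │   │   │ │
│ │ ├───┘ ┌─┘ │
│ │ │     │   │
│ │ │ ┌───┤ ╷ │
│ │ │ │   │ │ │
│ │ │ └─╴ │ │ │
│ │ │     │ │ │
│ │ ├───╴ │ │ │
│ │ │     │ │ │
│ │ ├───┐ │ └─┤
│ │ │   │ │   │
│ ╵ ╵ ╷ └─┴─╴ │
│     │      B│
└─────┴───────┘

Counting the maze dimensions:
Rows (vertical): 8
Columns (horizontal): 7
Dimensions: 8 × 7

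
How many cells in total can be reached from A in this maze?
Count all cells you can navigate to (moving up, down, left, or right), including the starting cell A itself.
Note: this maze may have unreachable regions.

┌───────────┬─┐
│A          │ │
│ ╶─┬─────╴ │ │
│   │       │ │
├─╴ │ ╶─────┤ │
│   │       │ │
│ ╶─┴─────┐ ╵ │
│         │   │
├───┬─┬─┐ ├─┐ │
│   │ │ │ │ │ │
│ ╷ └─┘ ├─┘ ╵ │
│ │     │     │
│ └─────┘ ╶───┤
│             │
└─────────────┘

Using BFS/flood-fill to find all reachable cells from A:
Maze size: 7 × 7 = 49 total cells
1 cell(s) are walled off and cannot be reached from A.
Reachable cells: 48

Reachable region (· marks reachable cells):

┌───────────┬─┐
│A · · · · ·│·│
│ ╶─┬─────╴ │ │
│· ·│· · · ·│·│
├─╴ │ ╶─────┤ │
│· ·│· · · ·│·│
│ ╶─┴─────┐ ╵ │
│· · · · ·│· ·│
├───┬─┬─┐ ├─┐ │
│· ·│ │·│·│·│·│
│ ╷ └─┘ ├─┘ ╵ │
│·│· · ·│· · ·│
│ └─────┘ ╶───┤
│· · · · · · ·│
└─────────────┘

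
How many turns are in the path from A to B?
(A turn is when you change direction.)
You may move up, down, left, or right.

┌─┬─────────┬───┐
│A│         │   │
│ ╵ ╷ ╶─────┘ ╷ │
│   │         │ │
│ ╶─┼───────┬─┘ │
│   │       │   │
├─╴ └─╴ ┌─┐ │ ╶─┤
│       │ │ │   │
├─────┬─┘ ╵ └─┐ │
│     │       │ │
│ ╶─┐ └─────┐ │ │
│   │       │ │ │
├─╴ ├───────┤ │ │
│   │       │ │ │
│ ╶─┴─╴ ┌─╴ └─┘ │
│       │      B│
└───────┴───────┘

Directions: down, right, up, right, down, right, right, right, right, up, right, down, down, left, down, right, down, down, down, down
Number of turns: 12

Solution:

┌─┬─────────┬───┐
│A│↱ ↓      │↱ ↓│
│ ╵ ╷ ╶─────┘ ╷ │
│↳ ↑│↳ → → → ↑│↓│
│ ╶─┼───────┬─┘ │
│   │       │↓ ↲│
├─╴ └─╴ ┌─┐ │ ╶─┤
│       │ │ │↳ ↓│
├─────┬─┘ ╵ └─┐ │
│     │       │↓│
│ ╶─┐ └─────┐ │ │
│   │       │ │↓│
├─╴ ├───────┤ │ │
│   │       │ │↓│
│ ╶─┴─╴ ┌─╴ └─┘ │
│       │      B│
└───────┴───────┘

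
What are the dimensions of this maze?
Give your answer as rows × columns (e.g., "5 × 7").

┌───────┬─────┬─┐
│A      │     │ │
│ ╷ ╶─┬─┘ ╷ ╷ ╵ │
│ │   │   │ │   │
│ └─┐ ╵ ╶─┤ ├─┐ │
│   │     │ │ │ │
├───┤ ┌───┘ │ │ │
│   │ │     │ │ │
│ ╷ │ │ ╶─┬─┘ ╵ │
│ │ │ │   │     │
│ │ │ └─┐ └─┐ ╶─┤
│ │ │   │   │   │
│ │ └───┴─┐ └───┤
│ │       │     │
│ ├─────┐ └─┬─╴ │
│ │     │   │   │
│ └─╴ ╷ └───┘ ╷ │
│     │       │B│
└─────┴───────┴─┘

Counting the maze dimensions:
Rows (vertical): 9
Columns (horizontal): 8
Dimensions: 9 × 8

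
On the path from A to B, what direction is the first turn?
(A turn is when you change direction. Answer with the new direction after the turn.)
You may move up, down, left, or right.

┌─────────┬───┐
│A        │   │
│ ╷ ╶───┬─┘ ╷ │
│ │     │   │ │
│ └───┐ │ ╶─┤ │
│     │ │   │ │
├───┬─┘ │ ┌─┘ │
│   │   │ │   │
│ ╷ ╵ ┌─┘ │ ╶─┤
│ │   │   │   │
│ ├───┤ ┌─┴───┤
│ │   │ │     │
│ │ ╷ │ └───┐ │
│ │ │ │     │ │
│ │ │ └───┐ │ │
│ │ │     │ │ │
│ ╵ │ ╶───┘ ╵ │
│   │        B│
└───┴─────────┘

Directions: right, down, right, right, down, down, left, down, left, up, left, down, down, down, down, down, right, up, up, up, right, down, down, down, right, right, right, right
First turn direction: down

Solution:

┌─────────┬───┐
│A ↓      │   │
│ ╷ ╶───┬─┘ ╷ │
│ │↳ → ↓│   │ │
│ └───┐ │ ╶─┤ │
│     │↓│   │ │
├───┬─┘ │ ┌─┘ │
│↓ ↰│↓ ↲│ │   │
│ ╷ ╵ ┌─┘ │ ╶─┤
│↓│↑ ↲│   │   │
│ ├───┤ ┌─┴───┤
│↓│↱ ↓│ │     │
│ │ ╷ │ └───┐ │
│↓│↑│↓│     │ │
│ │ │ └───┐ │ │
│↓│↑│↓    │ │ │
│ ╵ │ ╶───┘ ╵ │
│↳ ↑│↳ → → → B│
└───┴─────────┘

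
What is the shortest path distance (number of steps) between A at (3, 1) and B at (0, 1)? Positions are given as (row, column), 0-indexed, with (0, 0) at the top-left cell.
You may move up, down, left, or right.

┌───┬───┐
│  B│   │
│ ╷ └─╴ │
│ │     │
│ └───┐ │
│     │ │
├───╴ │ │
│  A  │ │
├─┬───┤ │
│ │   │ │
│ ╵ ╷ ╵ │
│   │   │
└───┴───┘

Finding path from (3, 1) to (0, 1):
Path: (3,1) → (3,2) → (2,2) → (2,1) → (2,0) → (1,0) → (0,0) → (0,1)
Distance: 7 steps

Solution:

┌───┬───┐
│↱ B│   │
│ ╷ └─╴ │
│↑│     │
│ └───┐ │
│↑ ← ↰│ │
├───╴ │ │
│  A ↑│ │
├─┬───┤ │
│ │   │ │
│ ╵ ╷ ╵ │
│   │   │
└───┴───┘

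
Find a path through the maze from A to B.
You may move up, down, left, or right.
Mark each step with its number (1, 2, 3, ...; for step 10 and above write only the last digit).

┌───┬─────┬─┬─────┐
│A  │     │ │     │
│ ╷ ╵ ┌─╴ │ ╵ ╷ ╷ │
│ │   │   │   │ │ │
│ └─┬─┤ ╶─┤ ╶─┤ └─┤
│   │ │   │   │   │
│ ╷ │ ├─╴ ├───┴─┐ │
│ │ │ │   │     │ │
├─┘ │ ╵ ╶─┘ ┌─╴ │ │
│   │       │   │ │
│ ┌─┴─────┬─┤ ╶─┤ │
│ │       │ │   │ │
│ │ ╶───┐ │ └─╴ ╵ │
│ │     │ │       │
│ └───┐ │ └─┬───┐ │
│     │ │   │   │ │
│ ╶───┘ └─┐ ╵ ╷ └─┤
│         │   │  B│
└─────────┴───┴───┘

Finding the shortest path through the maze:
Path length: 30 steps
Directions: down → down → right → down → down → left → down → down → down → down → right → right → right → up → up → left → left → up → right → right → right → down → down → right → down → right → up → right → down → right

Solution:

┌───┬─────┬─┬─────┐
│A  │     │ │     │
│ ╷ ╵ ┌─╴ │ ╵ ╷ ╷ │
│1│   │   │   │ │ │
│ └─┬─┤ ╶─┤ ╶─┤ └─┤
│2 3│ │   │   │   │
│ ╷ │ ├─╴ ├───┴─┐ │
│ │4│ │   │     │ │
├─┘ │ ╵ ╶─┘ ┌─╴ │ │
│6 5│       │   │ │
│ ┌─┴─────┬─┤ ╶─┤ │
│7│8 9 0 1│ │   │ │
│ │ ╶───┐ │ └─╴ ╵ │
│8│7 6 5│2│       │
│ └───┐ │ └─┬───┐ │
│9    │4│3 4│7 8│ │
│ ╶───┘ └─┐ ╵ ╷ └─┤
│0 1 2 3  │5 6│9 B│
└─────────┴───┴───┘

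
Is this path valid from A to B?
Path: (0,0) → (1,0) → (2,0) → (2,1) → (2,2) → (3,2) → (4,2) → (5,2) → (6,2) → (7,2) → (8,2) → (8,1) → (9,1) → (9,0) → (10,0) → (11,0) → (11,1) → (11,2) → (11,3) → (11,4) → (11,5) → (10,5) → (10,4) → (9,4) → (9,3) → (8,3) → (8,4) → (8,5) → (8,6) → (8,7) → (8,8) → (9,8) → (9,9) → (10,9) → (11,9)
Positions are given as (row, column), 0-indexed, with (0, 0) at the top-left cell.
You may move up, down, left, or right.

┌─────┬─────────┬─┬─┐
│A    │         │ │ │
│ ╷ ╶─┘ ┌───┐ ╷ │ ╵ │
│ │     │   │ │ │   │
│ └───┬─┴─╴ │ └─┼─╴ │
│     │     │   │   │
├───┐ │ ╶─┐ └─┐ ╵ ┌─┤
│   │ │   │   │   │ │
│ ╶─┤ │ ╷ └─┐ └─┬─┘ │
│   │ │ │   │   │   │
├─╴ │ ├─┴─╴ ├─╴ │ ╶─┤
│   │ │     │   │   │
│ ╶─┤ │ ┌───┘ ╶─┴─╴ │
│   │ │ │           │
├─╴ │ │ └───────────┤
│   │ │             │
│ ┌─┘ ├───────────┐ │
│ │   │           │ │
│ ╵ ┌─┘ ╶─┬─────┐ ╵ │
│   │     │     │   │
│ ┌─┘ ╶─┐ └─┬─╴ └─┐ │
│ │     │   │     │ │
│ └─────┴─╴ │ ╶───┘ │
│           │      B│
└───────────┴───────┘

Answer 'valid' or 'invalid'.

Checking path validity:
Result: All consecutive moves are passable.

valid

Correct solution:

┌─────┬─────────┬─┬─┐
│A    │         │ │ │
│ ╷ ╶─┘ ┌───┐ ╷ │ ╵ │
│↓│     │   │ │ │   │
│ └───┬─┴─╴ │ └─┼─╴ │
│↳ → ↓│     │   │   │
├───┐ │ ╶─┐ └─┐ ╵ ┌─┤
│   │↓│   │   │   │ │
│ ╶─┤ │ ╷ └─┐ └─┬─┘ │
│   │↓│ │   │   │   │
├─╴ │ ├─┴─╴ ├─╴ │ ╶─┤
│   │↓│     │   │   │
│ ╶─┤ │ ┌───┘ ╶─┴─╴ │
│   │↓│ │           │
├─╴ │ │ └───────────┤
│   │↓│             │
│ ┌─┘ ├───────────┐ │
│ │↓ ↲│↱ → → → → ↓│ │
│ ╵ ┌─┘ ╶─┬─────┐ ╵ │
│↓ ↲│  ↑ ↰│     │↳ ↓│
│ ┌─┘ ╶─┐ └─┬─╴ └─┐ │
│↓│     │↑ ↰│     │↓│
│ └─────┴─╴ │ ╶───┘ │
│↳ → → → → ↑│      B│
└───────────┴───────┘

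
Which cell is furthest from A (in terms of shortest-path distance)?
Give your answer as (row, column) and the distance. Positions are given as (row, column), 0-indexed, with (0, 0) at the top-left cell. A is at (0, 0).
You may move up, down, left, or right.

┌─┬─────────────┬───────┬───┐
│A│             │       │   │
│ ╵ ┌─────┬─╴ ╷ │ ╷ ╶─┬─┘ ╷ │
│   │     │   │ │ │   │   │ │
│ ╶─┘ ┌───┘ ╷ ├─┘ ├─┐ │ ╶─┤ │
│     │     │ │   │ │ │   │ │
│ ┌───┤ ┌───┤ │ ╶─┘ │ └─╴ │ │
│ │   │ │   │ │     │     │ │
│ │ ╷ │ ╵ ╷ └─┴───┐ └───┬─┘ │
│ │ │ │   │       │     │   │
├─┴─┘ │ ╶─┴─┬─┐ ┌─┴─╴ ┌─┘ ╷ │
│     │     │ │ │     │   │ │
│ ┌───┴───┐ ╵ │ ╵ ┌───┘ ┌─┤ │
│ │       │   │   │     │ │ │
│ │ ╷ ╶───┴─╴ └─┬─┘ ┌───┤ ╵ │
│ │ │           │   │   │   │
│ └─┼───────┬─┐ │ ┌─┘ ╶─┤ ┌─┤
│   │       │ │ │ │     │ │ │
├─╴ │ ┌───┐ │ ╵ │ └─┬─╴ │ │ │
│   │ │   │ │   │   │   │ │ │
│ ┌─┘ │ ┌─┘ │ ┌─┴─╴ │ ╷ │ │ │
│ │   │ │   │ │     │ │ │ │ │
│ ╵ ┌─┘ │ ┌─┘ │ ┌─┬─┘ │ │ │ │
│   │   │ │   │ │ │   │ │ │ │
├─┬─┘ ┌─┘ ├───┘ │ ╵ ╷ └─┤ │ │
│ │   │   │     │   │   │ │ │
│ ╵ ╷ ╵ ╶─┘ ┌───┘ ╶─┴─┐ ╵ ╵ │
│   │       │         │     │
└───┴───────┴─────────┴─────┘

Computing BFS distances from A to all cells:
Furthest cell: (4, 1)
Distance: 103 steps

Path from A to the furthest cell:

┌─┬─────────────┬───────┬───┐
│A│↱ → → → → ↓  │↱ ↓    │↱ ↓│
│ ╵ ┌─────┬─╴ ╷ │ ╷ ╶─┬─┘ ╷ │
│↳ ↑│     │↓ ↲│ │↑│↳ ↓│↱ ↑│↓│
│ ╶─┘ ┌───┘ ╷ ├─┘ ├─┐ │ ╶─┤ │
│     │↓ ← ↲│ │↱ ↑│ │↓│↑ ↰│↓│
│ ┌───┤ ┌───┤ │ ╶─┘ │ └─╴ │ │
│ │↓ ↰│↓│↱ ↓│ │↑ ← ↰│↳ → ↑│↓│
│ │ ╷ │ ╵ ╷ └─┴───┐ └───┬─┘ │
│ │B│↑│↳ ↑│↳ → ↓  │↑ ↰  │↓ ↲│
├─┴─┘ │ ╶─┴─┬─┐ ┌─┴─╴ ┌─┘ ╷ │
│↱ → ↑│     │ │↓│↱ → ↑│↓ ↲│ │
│ ┌───┴───┐ ╵ │ ╵ ┌───┘ ┌─┤ │
│↑│       │   │↳ ↑│↓ ← ↲│ │ │
│ │ ╷ ╶───┴─╴ └─┬─┘ ┌───┤ ╵ │
│↑│ │           │↓ ↲│   │   │
│ └─┼───────┬─┐ │ ┌─┘ ╶─┤ ┌─┤
│↑ ↰│↓ ← ← ↰│ │ │↓│     │ │ │
├─╴ │ ┌───┐ │ ╵ │ └─┬─╴ │ │ │
│↱ ↑│↓│   │↑│   │↳ ↓│   │ │ │
│ ┌─┘ │ ┌─┘ │ ┌─┴─╴ │ ╷ │ │ │
│↑│↓ ↲│ │↱ ↑│ │↓ ← ↲│ │ │ │ │
│ ╵ ┌─┘ │ ┌─┘ │ ┌─┬─┘ │ │ │ │
│↑ ↲│   │↑│   │↓│ │   │ │ │ │
├─┬─┘ ┌─┘ ├───┘ │ ╵ ╷ └─┤ │ │
│ │   │↱ ↑│↓ ← ↲│   │   │ │ │
│ ╵ ╷ ╵ ╶─┘ ┌───┘ ╶─┴─┐ ╵ ╵ │
│   │  ↑ ← ↲│         │     │
└───┴───────┴─────────┴─────┘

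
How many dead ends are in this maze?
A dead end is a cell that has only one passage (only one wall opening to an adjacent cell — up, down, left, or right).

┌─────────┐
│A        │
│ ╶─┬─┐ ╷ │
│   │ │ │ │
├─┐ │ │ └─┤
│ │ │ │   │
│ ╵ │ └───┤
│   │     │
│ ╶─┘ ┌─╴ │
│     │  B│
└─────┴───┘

Checking each cell for number of passages:

Dead ends found at positions:
  (1, 2)
  (1, 4)
  (2, 0)
  (2, 4)
  (4, 3)
Total dead ends: 5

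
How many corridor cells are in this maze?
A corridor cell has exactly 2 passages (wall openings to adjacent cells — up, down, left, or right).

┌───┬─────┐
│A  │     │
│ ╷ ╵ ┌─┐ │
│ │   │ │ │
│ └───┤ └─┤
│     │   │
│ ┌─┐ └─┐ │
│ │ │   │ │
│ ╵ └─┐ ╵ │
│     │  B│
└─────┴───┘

Counting cells with exactly 2 passages:
Total corridor cells: 19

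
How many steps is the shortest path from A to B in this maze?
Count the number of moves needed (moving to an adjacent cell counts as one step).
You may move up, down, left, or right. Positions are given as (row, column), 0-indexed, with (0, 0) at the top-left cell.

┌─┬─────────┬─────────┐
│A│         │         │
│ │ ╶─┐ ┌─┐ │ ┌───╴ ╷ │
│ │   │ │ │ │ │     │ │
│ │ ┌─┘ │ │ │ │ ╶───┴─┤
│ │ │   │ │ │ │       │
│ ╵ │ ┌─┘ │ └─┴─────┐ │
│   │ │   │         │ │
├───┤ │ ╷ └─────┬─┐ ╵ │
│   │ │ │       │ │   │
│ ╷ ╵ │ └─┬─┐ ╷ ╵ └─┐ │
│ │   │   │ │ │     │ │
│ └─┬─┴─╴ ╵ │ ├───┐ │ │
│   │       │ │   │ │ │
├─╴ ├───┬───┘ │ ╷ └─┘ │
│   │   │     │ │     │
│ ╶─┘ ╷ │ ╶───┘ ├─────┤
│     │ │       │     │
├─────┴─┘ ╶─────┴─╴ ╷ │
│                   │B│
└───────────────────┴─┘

Using BFS to find shortest path:
Start: (0, 0), End: (9, 10)
Path found:
(0,0) → (1,0) → (2,0) → (3,0) → (3,1) → (2,1) → (1,1) → (0,1) → (0,2) → (0,3) → (0,4) → (0,5) → (1,5) → (2,5) → (3,5) → (3,6) → (3,7) → (3,8) → (3,9) → (4,9) → (4,10) → (5,10) → (6,10) → (7,10) → (7,9) → (7,8) → (6,8) → (6,7) → (7,7) → (8,7) → (8,6) → (8,5) → (8,4) → (9,4) → (9,5) → (9,6) → (9,7) → (9,8) → (9,9) → (8,9) → (8,10) → (9,10)
Number of steps: 41

Solution:

┌─┬─────────┬─────────┐
│A│↱ → → → ↓│         │
│ │ ╶─┐ ┌─┐ │ ┌───╴ ╷ │
│↓│↑  │ │ │↓│ │     │ │
│ │ ┌─┘ │ │ │ │ ╶───┴─┤
│↓│↑│   │ │↓│ │       │
│ ╵ │ ┌─┘ │ └─┴─────┐ │
│↳ ↑│ │   │↳ → → → ↓│ │
├───┤ │ ╷ └─────┬─┐ ╵ │
│   │ │ │       │ │↳ ↓│
│ ╷ ╵ │ └─┬─┐ ╷ ╵ └─┐ │
│ │   │   │ │ │     │↓│
│ └─┬─┴─╴ ╵ │ ├───┐ │ │
│   │       │ │↓ ↰│ │↓│
├─╴ ├───┬───┘ │ ╷ └─┘ │
│   │   │     │↓│↑ ← ↲│
│ ╶─┘ ╷ │ ╶───┘ ├─────┤
│     │ │↓ ← ← ↲│  ↱ ↓│
├─────┴─┘ ╶─────┴─╴ ╷ │
│        ↳ → → → → ↑│B│
└───────────────────┴─┘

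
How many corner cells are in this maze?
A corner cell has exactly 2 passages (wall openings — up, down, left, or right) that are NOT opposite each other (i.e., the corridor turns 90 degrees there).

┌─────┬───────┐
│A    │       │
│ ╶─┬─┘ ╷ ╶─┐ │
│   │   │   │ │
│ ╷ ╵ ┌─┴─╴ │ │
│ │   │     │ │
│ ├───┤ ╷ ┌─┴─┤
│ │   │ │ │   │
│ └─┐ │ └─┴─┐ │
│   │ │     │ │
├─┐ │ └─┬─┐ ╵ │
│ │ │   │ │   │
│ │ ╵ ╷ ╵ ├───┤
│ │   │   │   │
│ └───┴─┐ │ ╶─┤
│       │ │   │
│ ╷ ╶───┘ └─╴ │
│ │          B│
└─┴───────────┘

Counting corner cells (2 non-opposite passages):
Total corners: 29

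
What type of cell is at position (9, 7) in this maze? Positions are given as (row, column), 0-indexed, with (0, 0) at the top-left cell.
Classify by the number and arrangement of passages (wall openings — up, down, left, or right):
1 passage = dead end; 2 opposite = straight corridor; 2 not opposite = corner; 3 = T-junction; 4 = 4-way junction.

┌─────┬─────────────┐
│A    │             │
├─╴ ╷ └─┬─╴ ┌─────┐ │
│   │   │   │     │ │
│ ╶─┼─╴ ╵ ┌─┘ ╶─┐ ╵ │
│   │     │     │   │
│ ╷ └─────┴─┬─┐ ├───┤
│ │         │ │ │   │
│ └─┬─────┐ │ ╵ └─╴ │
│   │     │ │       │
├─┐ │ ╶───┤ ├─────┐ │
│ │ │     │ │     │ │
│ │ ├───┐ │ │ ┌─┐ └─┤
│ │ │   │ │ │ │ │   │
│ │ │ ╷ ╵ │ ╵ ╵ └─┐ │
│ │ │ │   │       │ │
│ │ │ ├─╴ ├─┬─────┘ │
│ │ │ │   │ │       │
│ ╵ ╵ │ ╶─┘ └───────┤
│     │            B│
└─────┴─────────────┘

Checking cell at (9, 7):
Number of passages: 2
Cell type: straight corridor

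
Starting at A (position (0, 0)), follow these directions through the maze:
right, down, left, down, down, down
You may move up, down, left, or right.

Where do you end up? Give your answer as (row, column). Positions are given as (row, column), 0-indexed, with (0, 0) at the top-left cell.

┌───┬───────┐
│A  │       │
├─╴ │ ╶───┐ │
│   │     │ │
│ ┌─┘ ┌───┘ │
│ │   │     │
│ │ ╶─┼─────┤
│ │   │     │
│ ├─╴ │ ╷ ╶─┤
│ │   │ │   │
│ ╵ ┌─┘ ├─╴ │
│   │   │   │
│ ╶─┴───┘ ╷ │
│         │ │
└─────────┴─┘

Following directions step by step:
Start: (0, 0)
  right: (0, 0) → (0, 1)
  down: (0, 1) → (1, 1)
  left: (1, 1) → (1, 0)
  down: (1, 0) → (2, 0)
  down: (2, 0) → (3, 0)
  down: (3, 0) → (4, 0)
Final position: (4, 0)

Path taken:

┌───┬───────┐
│A ↓│       │
├─╴ │ ╶───┐ │
│↓ ↲│     │ │
│ ┌─┘ ┌───┘ │
│↓│   │     │
│ │ ╶─┼─────┤
│↓│   │     │
│ ├─╴ │ ╷ ╶─┤
│B│   │ │   │
│ ╵ ┌─┘ ├─╴ │
│   │   │   │
│ ╶─┴───┘ ╷ │
│         │ │
└─────────┴─┘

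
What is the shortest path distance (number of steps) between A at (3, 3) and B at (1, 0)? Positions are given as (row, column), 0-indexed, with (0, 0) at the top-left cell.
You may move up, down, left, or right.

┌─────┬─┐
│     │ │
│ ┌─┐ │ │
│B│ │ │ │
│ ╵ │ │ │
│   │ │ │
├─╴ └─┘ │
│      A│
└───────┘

Finding path from (3, 3) to (1, 0):
Path: (3,3) → (3,2) → (3,1) → (2,1) → (2,0) → (1,0)
Distance: 5 steps

Solution:

┌─────┬─┐
│     │ │
│ ┌─┐ │ │
│B│ │ │ │
│ ╵ │ │ │
│↑ ↰│ │ │
├─╴ └─┘ │
│  ↑ ← A│
└───────┘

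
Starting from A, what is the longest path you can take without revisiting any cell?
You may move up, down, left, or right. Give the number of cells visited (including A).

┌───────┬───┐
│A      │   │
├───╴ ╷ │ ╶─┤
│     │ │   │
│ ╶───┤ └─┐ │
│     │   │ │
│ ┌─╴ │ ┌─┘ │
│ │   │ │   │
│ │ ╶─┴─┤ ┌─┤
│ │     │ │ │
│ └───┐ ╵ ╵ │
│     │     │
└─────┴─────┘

Finding longest simple path using DFS:
Start: (0, 0)
Longest path visits 24 cells
Path: A → right → right → down → left → left → down → right → right → down → left → down → right → right → down → right → up → up → right → up → up → left → up → right

Solution:

┌───────┬───┐
│A → ↓  │↱ B│
├───╴ ╷ │ ╶─┤
│↓ ← ↲│ │↑ ↰│
│ ╶───┤ └─┐ │
│↳ → ↓│   │↑│
│ ┌─╴ │ ┌─┘ │
│ │↓ ↲│ │↱ ↑│
│ │ ╶─┴─┤ ┌─┤
│ │↳ → ↓│↑│ │
│ └───┐ ╵ ╵ │
│     │↳ ↑  │
└─────┴─────┘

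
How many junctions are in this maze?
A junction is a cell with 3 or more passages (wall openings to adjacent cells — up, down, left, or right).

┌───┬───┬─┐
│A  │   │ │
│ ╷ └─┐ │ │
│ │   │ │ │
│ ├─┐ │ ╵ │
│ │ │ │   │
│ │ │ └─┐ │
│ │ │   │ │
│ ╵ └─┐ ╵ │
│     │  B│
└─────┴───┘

Checking each cell for number of passages:

Junctions found (3+ passages):
  (2, 4): 3 passages
  (4, 1): 3 passages
Total junctions: 2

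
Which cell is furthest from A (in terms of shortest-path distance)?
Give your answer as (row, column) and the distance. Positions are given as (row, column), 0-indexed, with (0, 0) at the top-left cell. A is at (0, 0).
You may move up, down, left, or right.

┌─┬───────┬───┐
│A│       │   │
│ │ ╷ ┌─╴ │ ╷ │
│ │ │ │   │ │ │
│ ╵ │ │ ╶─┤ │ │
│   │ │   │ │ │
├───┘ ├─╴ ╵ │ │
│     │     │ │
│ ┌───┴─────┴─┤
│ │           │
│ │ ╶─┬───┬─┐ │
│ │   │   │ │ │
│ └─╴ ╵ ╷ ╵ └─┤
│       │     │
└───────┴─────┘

Computing BFS distances from A to all cells:
Furthest cell: (5, 6)
Distance: 25 steps

Path from A to the furthest cell:

┌─┬───────┬───┐
│A│↱ ↓    │   │
│ │ ╷ ┌─╴ │ ╷ │
│↓│↑│↓│   │ │ │
│ ╵ │ │ ╶─┤ │ │
│↳ ↑│↓│   │ │ │
├───┘ ├─╴ ╵ │ │
│↓ ← ↲│     │ │
│ ┌───┴─────┴─┤
│↓│↱ → → → → ↓│
│ │ ╶─┬───┬─┐ │
│↓│↑ ↰│   │ │B│
│ └─╴ ╵ ╷ ╵ └─┤
│↳ → ↑  │     │
└───────┴─────┘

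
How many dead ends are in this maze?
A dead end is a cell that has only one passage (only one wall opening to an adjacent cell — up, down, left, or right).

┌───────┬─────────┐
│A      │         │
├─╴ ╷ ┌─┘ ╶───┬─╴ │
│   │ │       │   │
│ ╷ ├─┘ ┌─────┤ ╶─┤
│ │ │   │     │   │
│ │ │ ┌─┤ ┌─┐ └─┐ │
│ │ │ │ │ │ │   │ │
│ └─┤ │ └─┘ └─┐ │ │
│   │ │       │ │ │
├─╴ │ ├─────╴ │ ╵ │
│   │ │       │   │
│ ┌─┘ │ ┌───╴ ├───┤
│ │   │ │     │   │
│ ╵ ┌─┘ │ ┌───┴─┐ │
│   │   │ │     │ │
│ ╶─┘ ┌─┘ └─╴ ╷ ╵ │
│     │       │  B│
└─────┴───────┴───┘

Checking each cell for number of passages:

Dead ends found at positions:
  (0, 0)
  (0, 3)
  (1, 2)
  (1, 6)
  (3, 1)
  (3, 3)
  (3, 4)
  (3, 5)
  (6, 7)
  (7, 5)
  (8, 3)
Total dead ends: 11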